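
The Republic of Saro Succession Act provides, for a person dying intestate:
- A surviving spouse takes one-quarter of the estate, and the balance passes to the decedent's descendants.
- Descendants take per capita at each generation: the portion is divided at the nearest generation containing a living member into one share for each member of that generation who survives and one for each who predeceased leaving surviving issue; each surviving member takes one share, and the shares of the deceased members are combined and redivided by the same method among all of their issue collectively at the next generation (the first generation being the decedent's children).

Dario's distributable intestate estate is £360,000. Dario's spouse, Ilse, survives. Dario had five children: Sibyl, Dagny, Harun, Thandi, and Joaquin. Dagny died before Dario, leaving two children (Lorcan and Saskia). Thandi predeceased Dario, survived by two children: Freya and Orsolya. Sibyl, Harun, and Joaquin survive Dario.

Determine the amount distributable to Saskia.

Ilse takes one-quarter of £360,000 = £90,000. The remaining £270,000 passes to the descendants.
The descendants' portion (£270,000) is divided at the children's generation into 5 shares of £54,000. Sibyl, Harun, and Joaquin each take £54,000. The 2 shares of the deceased (Dagny and Thandi) are combined into a pool of £108,000.
That pool (£108,000) is divided at the grandchildren's generation equally among Lorcan, Saskia, Freya, and Orsolya: £27,000 each.

Saskia receives £27,000.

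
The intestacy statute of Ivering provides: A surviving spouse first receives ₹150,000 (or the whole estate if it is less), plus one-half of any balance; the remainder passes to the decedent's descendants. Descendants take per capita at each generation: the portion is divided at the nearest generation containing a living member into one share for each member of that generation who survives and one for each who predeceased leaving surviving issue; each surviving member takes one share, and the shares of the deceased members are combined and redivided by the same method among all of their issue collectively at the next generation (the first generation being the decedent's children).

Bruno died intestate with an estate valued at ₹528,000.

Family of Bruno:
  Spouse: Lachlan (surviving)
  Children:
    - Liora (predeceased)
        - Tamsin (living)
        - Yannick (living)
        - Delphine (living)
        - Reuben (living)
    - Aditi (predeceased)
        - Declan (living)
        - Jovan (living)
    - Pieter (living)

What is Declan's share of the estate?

Lachlan first takes ₹150,000, leaving a balance of ₹378,000. Lachlan then takes one-half of the balance (₹189,000), for a total of ₹339,000. The remaining ₹189,000 passes to the descendants.
The descendants' portion (₹189,000) is divided at the children's generation into 3 shares of ₹63,000. Pieter takes ₹63,000. The 2 shares of the deceased (Liora and Aditi) are combined into a pool of ₹126,000.
That pool (₹126,000) is divided at the grandchildren's generation equally among Tamsin, Yannick, Delphine, Reuben, Declan, and Jovan: ₹21,000 each.

Declan receives ₹21,000.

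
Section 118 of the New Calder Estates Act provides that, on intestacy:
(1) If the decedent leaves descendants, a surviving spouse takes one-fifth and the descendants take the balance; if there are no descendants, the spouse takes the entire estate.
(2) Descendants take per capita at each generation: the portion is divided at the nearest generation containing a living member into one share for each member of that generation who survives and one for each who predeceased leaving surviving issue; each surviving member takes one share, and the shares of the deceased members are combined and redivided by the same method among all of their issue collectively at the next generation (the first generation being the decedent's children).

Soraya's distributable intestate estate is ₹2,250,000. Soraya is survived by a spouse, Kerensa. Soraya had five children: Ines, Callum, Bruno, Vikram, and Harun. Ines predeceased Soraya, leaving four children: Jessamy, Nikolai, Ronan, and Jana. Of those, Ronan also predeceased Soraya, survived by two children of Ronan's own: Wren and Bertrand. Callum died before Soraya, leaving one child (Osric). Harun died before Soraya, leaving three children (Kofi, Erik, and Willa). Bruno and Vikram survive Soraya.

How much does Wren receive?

Wren receives ₹67,500.

Kerensa takes one-fifth of ₹2,250,000 = ₹450,000. The remaining ₹1,800,000 passes to the descendants.
The descendants' portion (₹1,800,000) is divided at the children's generation into 5 shares of ₹360,000. Bruno and Vikram each take ₹360,000. The 3 shares of the deceased (Ines, Callum, and Harun) are combined into a pool of ₹1,080,000.
That pool (₹1,080,000) is divided at the grandchildren's generation into 8 shares of ₹135,000. Jessamy, Nikolai, Jana, Osric, Kofi, Erik, and Willa each take ₹135,000. The remaining share for the deceased Ronan (₹135,000) is carried to the next generation.
That pool (₹135,000) is divided at the great-grandchildren's generation equally among Wren and Bertrand: ₹67,500 each.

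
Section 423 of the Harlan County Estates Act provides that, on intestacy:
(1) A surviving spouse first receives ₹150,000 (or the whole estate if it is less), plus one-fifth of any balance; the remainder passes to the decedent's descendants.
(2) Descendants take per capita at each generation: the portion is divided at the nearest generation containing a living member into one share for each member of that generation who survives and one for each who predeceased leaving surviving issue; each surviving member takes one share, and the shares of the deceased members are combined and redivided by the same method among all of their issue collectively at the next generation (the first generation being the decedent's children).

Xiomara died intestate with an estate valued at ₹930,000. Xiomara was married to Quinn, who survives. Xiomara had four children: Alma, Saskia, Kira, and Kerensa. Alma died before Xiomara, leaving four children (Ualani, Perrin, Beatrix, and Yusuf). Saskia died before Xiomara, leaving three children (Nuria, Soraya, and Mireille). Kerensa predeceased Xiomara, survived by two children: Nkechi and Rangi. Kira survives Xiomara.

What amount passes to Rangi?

Quinn first takes ₹150,000, leaving a balance of ₹780,000. Quinn then takes one-fifth of the balance (₹156,000), for a total of ₹306,000. The remaining ₹624,000 passes to the descendants.
The descendants' portion (₹624,000) is divided at the children's generation into 4 shares of ₹156,000. Kira takes ₹156,000. The 3 shares of the deceased (Alma, Saskia, and Kerensa) are combined into a pool of ₹468,000.
That pool (₹468,000) is divided at the grandchildren's generation equally among Ualani, Perrin, Beatrix, Yusuf, Nuria, Soraya, Mireille, Nkechi, and Rangi: ₹52,000 each.

Rangi receives ₹52,000.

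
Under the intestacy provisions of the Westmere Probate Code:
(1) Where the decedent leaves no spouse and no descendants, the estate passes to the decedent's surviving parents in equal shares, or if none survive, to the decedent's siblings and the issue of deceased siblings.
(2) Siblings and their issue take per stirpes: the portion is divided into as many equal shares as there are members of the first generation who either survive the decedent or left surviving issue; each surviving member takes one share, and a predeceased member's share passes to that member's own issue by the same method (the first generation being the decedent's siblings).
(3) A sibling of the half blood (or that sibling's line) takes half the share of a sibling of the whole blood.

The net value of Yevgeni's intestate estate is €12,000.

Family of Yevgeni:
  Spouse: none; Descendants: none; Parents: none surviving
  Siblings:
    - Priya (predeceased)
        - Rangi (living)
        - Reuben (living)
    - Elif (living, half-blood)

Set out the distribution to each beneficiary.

The entire €12,000 passes to the siblings and their issue.
Counting each half-blood sibling's line as half a unit, there are 3/2 units in €12,000, so one unit is €8,000. Whole-blood lines (Priya) take €8,000 each; half-blood lines (Elif) take €4,000 each.
Priya's share (€8,000) is divided into 2 shares of €4,000: Rangi and Reuben each take €4,000.

Rangi: €4,000; Reuben: €4,000; Elif: €4,000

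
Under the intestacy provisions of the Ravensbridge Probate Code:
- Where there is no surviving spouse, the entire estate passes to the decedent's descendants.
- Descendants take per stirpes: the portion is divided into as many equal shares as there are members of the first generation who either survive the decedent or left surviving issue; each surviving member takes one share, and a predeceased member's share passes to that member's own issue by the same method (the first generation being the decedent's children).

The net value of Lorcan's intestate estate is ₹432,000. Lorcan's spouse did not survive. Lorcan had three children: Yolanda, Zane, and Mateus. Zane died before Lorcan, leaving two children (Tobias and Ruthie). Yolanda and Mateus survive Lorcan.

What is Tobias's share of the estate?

The entire ₹432,000 passes to the descendants.
That amount (₹432,000) is divided into 3 shares of ₹144,000: Yolanda and Mateus each take ₹144,000; Zane's ₹144,000 share passes to Zane's issue.
Zane's share (₹144,000) is divided into 2 shares of ₹72,000: Tobias and Ruthie each take ₹72,000.

Tobias receives ₹72,000.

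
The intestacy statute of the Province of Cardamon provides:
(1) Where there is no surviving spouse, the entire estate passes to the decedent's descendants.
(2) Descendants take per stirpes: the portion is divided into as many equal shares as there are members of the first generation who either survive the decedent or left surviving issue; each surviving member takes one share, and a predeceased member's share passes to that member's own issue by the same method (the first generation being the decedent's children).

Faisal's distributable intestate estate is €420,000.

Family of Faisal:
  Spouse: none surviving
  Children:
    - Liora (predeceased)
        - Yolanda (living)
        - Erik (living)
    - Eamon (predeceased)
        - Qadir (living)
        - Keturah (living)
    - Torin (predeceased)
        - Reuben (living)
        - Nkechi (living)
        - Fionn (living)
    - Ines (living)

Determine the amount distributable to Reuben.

The entire €420,000 passes to the descendants.
That amount (€420,000) is divided into 4 shares of €105,000: Ines takes €105,000; Liora's €105,000 share passes to Liora's issue; Eamon's €105,000 share passes to Eamon's issue; Torin's €105,000 share passes to Torin's issue.
Liora's share (€105,000) is divided into 2 shares of €52,500: Yolanda and Erik each take €52,500.
Eamon's share (€105,000) is divided into 2 shares of €52,500: Qadir and Keturah each take €52,500.
Torin's share (€105,000) is divided into 3 shares of €35,000: Reuben, Nkechi, and Fionn each take €35,000.

Reuben receives €35,000.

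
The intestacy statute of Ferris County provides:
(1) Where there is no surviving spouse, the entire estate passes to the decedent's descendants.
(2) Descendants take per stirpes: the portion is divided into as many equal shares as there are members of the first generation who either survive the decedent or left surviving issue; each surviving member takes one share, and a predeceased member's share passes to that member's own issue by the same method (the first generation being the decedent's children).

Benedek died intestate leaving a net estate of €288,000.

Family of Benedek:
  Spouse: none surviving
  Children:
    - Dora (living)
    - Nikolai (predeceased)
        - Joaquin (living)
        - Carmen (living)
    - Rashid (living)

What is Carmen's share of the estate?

The entire €288,000 passes to the descendants.
That amount (€288,000) is divided into 3 shares of €96,000: Dora and Rashid each take €96,000; Nikolai's €96,000 share passes to Nikolai's issue.
Nikolai's share (€96,000) is divided into 2 shares of €48,000: Joaquin and Carmen each take €48,000.

Carmen receives €48,000.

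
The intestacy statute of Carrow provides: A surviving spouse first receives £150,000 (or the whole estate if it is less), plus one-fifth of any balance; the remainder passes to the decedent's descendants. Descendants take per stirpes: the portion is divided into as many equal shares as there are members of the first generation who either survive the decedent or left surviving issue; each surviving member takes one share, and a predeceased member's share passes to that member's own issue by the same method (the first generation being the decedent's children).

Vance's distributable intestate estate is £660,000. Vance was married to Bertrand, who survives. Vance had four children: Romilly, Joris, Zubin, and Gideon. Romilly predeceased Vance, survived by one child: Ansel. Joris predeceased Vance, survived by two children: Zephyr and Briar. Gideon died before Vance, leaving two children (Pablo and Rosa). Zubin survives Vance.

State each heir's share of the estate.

Bertrand first takes £150,000, leaving a balance of £510,000. Bertrand then takes one-fifth of the balance (£102,000), for a total of £252,000. The remaining £408,000 passes to the descendants.
The descendants' portion (£408,000) is divided into 4 shares of £102,000: Zubin takes £102,000; Romilly's £102,000 share passes to Romilly's issue; Joris's £102,000 share passes to Joris's issue; Gideon's £102,000 share passes to Gideon's issue.
Romilly's share (£102,000) passes entirely to Ansel.
Joris's share (£102,000) is divided into 2 shares of £51,000: Zephyr and Briar each take £51,000.
Gideon's share (£102,000) is divided into 2 shares of £51,000: Pablo and Rosa each take £51,000.

Bertrand: £252,000; Ansel: £102,000; Zephyr: £51,000; Briar: £51,000; Zubin: £102,000; Pablo: £51,000; Rosa: £51,000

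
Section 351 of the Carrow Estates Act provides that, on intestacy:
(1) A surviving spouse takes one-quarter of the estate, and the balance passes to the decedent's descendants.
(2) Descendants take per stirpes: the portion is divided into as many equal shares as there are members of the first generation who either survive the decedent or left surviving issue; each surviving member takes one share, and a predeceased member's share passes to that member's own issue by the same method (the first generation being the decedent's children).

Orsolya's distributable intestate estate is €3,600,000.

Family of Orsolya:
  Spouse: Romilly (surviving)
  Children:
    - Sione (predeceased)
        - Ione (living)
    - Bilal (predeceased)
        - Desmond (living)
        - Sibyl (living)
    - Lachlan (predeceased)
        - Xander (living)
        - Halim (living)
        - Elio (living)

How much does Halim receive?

Halim receives €300,000.

Romilly takes one-quarter of €3,600,000 = €900,000. The remaining €2,700,000 passes to the descendants.
The descendants' portion (€2,700,000) is divided into 3 shares of €900,000: Sione's €900,000 share passes to Sione's issue; Bilal's €900,000 share passes to Bilal's issue; Lachlan's €900,000 share passes to Lachlan's issue.
Sione's share (€900,000) passes entirely to Ione.
Bilal's share (€900,000) is divided into 2 shares of €450,000: Desmond and Sibyl each take €450,000.
Lachlan's share (€900,000) is divided into 3 shares of €300,000: Xander, Halim, and Elio each take €300,000.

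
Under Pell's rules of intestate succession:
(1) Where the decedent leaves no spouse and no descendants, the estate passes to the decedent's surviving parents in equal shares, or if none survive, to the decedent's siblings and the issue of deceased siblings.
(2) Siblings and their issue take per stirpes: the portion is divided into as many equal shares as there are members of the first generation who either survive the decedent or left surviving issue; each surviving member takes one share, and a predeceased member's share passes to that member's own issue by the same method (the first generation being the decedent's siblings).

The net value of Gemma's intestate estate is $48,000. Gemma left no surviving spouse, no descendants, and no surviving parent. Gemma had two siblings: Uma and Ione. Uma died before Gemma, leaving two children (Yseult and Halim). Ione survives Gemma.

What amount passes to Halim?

The entire $48,000 passes to the siblings and their issue.
That amount ($48,000) is divided into 2 shares of $24,000: Ione takes $24,000; Uma's $24,000 share passes to Uma's issue.
Uma's share ($24,000) is divided into 2 shares of $12,000: Yseult and Halim each take $12,000.

Halim receives $12,000.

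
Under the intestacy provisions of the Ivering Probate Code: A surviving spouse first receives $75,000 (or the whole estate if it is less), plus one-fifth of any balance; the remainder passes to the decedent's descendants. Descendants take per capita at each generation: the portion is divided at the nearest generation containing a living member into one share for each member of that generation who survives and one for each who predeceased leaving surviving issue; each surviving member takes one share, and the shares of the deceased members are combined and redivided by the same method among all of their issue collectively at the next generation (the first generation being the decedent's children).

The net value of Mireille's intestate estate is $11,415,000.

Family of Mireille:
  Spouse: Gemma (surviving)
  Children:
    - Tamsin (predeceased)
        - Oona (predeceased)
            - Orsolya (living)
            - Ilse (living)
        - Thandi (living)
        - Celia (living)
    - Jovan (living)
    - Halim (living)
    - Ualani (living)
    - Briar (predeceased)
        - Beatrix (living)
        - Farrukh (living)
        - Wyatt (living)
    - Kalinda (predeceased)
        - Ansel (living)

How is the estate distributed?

Gemma: $2,343,000; Orsolya: $324,000; Ilse: $324,000; Thandi: $648,000; Celia: $648,000; Jovan: $1,512,000; Halim: $1,512,000; Ualani: $1,512,000; Beatrix: $648,000; Farrukh: $648,000; Wyatt: $648,000; Ansel: $648,000

Gemma first takes $75,000, leaving a balance of $11,340,000. Gemma then takes one-fifth of the balance ($2,268,000), for a total of $2,343,000. The remaining $9,072,000 passes to the descendants.
The descendants' portion ($9,072,000) is divided at the children's generation into 6 shares of $1,512,000. Jovan, Halim, and Ualani each take $1,512,000. The 3 shares of the deceased (Tamsin, Briar, and Kalinda) are combined into a pool of $4,536,000.
That pool ($4,536,000) is divided at the grandchildren's generation into 7 shares of $648,000. Thandi, Celia, Beatrix, Farrukh, Wyatt, and Ansel each take $648,000. The remaining share for the deceased Oona ($648,000) is carried to the next generation.
That pool ($648,000) is divided at the great-grandchildren's generation equally among Orsolya and Ilse: $324,000 each.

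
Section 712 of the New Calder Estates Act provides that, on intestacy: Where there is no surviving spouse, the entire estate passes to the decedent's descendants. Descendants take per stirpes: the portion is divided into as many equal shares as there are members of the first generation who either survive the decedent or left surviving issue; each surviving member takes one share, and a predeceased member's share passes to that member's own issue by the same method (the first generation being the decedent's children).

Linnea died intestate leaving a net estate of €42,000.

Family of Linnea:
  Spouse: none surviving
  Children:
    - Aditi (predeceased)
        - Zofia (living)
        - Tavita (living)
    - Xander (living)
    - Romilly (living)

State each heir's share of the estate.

Zofia: €7,000; Tavita: €7,000; Xander: €14,000; Romilly: €14,000

The entire €42,000 passes to the descendants.
That amount (€42,000) is divided into 3 shares of €14,000: Xander and Romilly each take €14,000; Aditi's €14,000 share passes to Aditi's issue.
Aditi's share (€14,000) is divided into 2 shares of €7,000: Zofia and Tavita each take €7,000.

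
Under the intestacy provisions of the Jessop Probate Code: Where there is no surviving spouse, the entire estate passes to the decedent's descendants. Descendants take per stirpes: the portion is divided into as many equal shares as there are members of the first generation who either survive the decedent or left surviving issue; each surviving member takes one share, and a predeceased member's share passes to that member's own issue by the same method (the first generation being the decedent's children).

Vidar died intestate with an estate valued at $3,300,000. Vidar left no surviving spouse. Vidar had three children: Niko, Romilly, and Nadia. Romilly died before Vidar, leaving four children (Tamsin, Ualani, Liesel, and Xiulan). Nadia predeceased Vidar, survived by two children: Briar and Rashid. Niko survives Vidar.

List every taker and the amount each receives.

Niko: $1,100,000; Tamsin: $275,000; Ualani: $275,000; Liesel: $275,000; Xiulan: $275,000; Briar: $550,000; Rashid: $550,000

The entire $3,300,000 passes to the descendants.
That amount ($3,300,000) is divided into 3 shares of $1,100,000: Niko takes $1,100,000; Romilly's $1,100,000 share passes to Romilly's issue; Nadia's $1,100,000 share passes to Nadia's issue.
Romilly's share ($1,100,000) is divided into 4 shares of $275,000: Tamsin, Ualani, Liesel, and Xiulan each take $275,000.
Nadia's share ($1,100,000) is divided into 2 shares of $550,000: Briar and Rashid each take $550,000.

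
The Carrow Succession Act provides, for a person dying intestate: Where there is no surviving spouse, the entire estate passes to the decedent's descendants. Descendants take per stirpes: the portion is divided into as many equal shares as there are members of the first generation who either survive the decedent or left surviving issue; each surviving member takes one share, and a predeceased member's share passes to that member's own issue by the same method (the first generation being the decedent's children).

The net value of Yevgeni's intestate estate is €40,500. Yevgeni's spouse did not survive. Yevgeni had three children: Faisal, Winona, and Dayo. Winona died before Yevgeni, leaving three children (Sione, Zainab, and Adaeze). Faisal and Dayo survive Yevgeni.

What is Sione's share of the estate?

The entire €40,500 passes to the descendants.
That amount (€40,500) is divided into 3 shares of €13,500: Faisal and Dayo each take €13,500; Winona's €13,500 share passes to Winona's issue.
Winona's share (€13,500) is divided into 3 shares of €4,500: Sione, Zainab, and Adaeze each take €4,500.

Sione receives €4,500.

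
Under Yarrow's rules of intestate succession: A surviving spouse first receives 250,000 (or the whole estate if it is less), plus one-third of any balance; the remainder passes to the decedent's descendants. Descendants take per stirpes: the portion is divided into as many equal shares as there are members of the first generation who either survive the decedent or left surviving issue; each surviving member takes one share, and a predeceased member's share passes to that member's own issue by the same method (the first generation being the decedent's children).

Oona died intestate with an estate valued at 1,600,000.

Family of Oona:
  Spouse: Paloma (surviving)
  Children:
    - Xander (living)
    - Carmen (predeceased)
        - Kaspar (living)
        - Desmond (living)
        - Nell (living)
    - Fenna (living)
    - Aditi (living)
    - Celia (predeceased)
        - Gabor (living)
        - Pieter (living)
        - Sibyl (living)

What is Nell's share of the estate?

Nell receives 60,000.

Paloma first takes 250,000, leaving a balance of 1,350,000. Paloma then takes one-third of the balance (450,000), for a total of 700,000. The remaining 900,000 passes to the descendants.
The descendants' portion (900,000) is divided into 5 shares of 180,000: Xander, Fenna, and Aditi each take 180,000; Carmen's 180,000 share passes to Carmen's issue; Celia's 180,000 share passes to Celia's issue.
Carmen's share (180,000) is divided into 3 shares of 60,000: Kaspar, Desmond, and Nell each take 60,000.
Celia's share (180,000) is divided into 3 shares of 60,000: Gabor, Pieter, and Sibyl each take 60,000.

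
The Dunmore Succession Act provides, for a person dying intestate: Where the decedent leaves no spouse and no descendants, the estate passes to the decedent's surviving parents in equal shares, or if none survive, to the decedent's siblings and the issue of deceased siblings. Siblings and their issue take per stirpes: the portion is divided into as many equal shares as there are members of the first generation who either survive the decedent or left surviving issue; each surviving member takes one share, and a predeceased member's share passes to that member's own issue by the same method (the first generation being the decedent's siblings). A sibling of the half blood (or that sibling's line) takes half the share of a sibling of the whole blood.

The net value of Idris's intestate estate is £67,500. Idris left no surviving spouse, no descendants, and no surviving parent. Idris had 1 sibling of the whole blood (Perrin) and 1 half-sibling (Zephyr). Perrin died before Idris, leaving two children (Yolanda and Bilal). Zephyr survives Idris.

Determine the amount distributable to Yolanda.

Yolanda receives £22,500.

The entire £67,500 passes to the siblings and their issue.
Counting each half-blood sibling's line as half a unit, there are 3/2 units in £67,500, so one unit is £45,000. Whole-blood lines (Perrin) take £45,000 each; half-blood lines (Zephyr) take £22,500 each.
Perrin's share (£45,000) is divided into 2 shares of £22,500: Yolanda and Bilal each take £22,500.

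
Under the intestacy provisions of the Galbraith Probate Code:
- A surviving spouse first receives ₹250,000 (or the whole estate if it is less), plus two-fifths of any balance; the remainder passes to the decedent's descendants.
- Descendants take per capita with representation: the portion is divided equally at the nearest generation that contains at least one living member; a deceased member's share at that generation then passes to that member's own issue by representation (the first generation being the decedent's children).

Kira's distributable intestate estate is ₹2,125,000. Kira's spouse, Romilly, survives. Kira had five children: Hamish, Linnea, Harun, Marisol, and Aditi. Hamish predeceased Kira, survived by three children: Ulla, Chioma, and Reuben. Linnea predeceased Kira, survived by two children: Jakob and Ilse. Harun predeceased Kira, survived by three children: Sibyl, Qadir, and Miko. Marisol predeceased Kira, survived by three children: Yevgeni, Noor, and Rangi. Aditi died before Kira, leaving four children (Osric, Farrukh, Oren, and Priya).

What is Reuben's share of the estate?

Reuben receives ₹75,000.

Romilly first takes ₹250,000, leaving a balance of ₹1,875,000. Romilly then takes two-fifths of the balance (₹750,000), for a total of ₹1,000,000. The remaining ₹1,125,000 passes to the descendants.
No child survives, so the initial division is made at the grandchildren's generation.
The descendants' portion (₹1,125,000) is divided into 15 shares of ₹75,000: Ulla, Chioma, Reuben, Jakob, Ilse, Sibyl, Qadir, Miko, Yevgeni, Noor, Rangi, Osric, Farrukh, Oren, and Priya each take ₹75,000.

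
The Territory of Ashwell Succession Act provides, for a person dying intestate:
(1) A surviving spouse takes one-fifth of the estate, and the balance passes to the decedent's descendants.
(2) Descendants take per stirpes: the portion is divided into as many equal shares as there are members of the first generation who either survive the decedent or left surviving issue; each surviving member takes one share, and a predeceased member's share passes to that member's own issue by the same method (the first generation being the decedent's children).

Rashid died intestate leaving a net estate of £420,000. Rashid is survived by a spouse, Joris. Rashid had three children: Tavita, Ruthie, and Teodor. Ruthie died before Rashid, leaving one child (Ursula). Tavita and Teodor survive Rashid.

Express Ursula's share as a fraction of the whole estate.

Ursula receives 4/15 of the estate.

Joris takes one-fifth of £420,000 = £84,000. The remaining £336,000 passes to the descendants.
The descendants' portion (£336,000) is divided into 3 shares of £112,000: Tavita and Teodor each take £112,000; Ruthie's £112,000 share passes to Ruthie's issue.
Ruthie's share (£112,000) passes entirely to Ursula.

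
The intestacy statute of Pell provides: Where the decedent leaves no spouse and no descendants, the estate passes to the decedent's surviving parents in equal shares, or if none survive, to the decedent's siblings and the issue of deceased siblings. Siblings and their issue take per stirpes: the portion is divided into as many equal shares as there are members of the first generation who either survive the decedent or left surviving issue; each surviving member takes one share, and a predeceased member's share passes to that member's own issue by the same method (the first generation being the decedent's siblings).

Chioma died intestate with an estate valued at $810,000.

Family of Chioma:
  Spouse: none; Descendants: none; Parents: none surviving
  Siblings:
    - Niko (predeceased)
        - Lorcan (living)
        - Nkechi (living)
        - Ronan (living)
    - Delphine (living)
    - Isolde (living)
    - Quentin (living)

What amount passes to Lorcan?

Lorcan receives $67,500.

The entire $810,000 passes to the siblings and their issue.
That amount ($810,000) is divided into 4 shares of $202,500: Delphine, Isolde, and Quentin each take $202,500; Niko's $202,500 share passes to Niko's issue.
Niko's share ($202,500) is divided into 3 shares of $67,500: Lorcan, Nkechi, and Ronan each take $67,500.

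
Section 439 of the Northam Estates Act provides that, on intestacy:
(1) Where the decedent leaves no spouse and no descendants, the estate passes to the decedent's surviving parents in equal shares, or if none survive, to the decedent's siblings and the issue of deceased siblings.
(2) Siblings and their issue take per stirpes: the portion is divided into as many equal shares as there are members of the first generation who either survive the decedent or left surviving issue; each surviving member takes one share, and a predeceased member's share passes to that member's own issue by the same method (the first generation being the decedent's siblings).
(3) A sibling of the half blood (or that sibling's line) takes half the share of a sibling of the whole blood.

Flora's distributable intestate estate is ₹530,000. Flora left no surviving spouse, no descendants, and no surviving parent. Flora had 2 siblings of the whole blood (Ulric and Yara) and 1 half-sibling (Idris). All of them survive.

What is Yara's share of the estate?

The entire ₹530,000 passes to the siblings and their issue.
Counting each half-blood sibling's line as half a unit, there are 5/2 units in ₹530,000, so one unit is ₹212,000. Whole-blood lines (Ulric and Yara) take ₹212,000 each; half-blood lines (Idris) take ₹106,000 each.

Yara receives ₹212,000.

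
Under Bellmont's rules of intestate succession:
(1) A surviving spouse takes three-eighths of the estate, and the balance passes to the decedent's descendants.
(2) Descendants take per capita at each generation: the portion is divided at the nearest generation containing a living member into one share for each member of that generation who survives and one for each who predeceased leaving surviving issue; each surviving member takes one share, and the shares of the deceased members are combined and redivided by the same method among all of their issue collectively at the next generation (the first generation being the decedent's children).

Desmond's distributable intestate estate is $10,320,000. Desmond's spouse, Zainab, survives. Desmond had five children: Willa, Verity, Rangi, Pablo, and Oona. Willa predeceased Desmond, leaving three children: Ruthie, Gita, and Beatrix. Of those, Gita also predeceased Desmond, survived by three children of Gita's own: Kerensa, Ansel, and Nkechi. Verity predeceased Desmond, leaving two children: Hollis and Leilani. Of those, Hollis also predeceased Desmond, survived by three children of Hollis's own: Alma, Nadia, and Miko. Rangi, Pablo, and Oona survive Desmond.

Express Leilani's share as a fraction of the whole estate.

Zainab takes three-eighths of $10,320,000 = $3,870,000. The remaining $6,450,000 passes to the descendants.
The descendants' portion ($6,450,000) is divided at the children's generation into 5 shares of $1,290,000. Rangi, Pablo, and Oona each take $1,290,000. The 2 shares of the deceased (Willa and Verity) are combined into a pool of $2,580,000.
That pool ($2,580,000) is divided at the grandchildren's generation into 5 shares of $516,000. Ruthie, Beatrix, and Leilani each take $516,000. The 2 shares of the deceased (Gita and Hollis) are combined into a pool of $1,032,000.
That pool ($1,032,000) is divided at the great-grandchildren's generation equally among Kerensa, Ansel, Nkechi, Alma, Nadia, and Miko: $172,000 each.

Leilani receives 1/20 of the estate.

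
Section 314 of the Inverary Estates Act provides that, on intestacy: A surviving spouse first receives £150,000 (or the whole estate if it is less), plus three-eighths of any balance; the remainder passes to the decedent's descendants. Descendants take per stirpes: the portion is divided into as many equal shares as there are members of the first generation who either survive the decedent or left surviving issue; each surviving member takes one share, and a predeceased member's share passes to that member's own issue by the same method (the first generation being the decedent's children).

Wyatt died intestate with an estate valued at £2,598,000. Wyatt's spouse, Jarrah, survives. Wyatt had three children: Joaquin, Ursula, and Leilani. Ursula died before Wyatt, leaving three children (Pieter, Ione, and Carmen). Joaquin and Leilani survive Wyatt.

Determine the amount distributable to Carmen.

Carmen receives £170,000.

Jarrah first takes £150,000, leaving a balance of £2,448,000. Jarrah then takes three-eighths of the balance (£918,000), for a total of £1,068,000. The remaining £1,530,000 passes to the descendants.
The descendants' portion (£1,530,000) is divided into 3 shares of £510,000: Joaquin and Leilani each take £510,000; Ursula's £510,000 share passes to Ursula's issue.
Ursula's share (£510,000) is divided into 3 shares of £170,000: Pieter, Ione, and Carmen each take £170,000.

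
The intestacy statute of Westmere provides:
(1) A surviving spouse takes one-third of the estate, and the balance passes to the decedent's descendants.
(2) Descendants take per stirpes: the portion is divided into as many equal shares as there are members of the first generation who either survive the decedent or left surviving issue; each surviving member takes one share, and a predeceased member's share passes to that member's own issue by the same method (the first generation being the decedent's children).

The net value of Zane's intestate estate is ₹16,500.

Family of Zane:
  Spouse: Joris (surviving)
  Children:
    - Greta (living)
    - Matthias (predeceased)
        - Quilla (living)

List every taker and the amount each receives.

Joris: ₹5,500; Greta: ₹5,500; Quilla: ₹5,500

Joris takes one-third of ₹16,500 = ₹5,500. The remaining ₹11,000 passes to the descendants.
The descendants' portion (₹11,000) is divided into 2 shares of ₹5,500: Greta takes ₹5,500; Matthias's ₹5,500 share passes to Matthias's issue.
Matthias's share (₹5,500) passes entirely to Quilla.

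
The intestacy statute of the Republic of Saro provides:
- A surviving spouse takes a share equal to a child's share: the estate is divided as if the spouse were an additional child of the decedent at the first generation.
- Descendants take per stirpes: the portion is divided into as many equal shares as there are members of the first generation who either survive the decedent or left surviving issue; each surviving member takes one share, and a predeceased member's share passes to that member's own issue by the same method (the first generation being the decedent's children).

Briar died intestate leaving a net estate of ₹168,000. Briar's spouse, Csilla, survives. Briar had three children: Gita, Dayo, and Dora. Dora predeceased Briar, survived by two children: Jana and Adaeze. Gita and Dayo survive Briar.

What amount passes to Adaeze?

The spouse counts as an additional share at the children's level, so there are 4 primary shares of ₹42,000. Csilla takes one such share (₹42,000).
The children's combined portion (₹126,000) is divided into 3 shares of ₹42,000: Gita and Dayo each take ₹42,000; Dora's ₹42,000 share passes to Dora's issue.
Dora's share (₹42,000) is divided into 2 shares of ₹21,000: Jana and Adaeze each take ₹21,000.

Adaeze receives ₹21,000.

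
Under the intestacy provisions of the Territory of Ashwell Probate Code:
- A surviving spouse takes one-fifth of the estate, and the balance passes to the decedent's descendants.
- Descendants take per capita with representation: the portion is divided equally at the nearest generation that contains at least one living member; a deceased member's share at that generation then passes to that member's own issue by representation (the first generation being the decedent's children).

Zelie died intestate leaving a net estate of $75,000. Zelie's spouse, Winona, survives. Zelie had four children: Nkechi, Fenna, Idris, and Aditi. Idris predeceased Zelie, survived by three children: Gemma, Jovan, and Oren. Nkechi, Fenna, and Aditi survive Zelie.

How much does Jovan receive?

Winona takes one-fifth of $75,000 = $15,000. The remaining $60,000 passes to the descendants.
The descendants' portion ($60,000) is divided into 4 shares of $15,000: Nkechi, Fenna, and Aditi each take $15,000; Idris's $15,000 share passes to Idris's issue.
Idris's share ($15,000) is divided into 3 shares of $5,000: Gemma, Jovan, and Oren each take $5,000.

Jovan receives $5,000.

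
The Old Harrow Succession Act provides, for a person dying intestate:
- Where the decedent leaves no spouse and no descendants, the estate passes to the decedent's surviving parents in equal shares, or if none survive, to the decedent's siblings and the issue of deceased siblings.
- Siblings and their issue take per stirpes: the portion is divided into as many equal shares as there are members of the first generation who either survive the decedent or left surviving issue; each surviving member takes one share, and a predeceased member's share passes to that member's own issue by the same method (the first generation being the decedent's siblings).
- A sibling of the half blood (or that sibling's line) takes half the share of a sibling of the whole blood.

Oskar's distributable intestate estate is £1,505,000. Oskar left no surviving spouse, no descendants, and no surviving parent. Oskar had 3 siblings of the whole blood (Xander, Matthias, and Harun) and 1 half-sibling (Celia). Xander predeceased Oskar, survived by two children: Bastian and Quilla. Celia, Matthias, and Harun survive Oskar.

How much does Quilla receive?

Quilla receives £215,000.

The entire £1,505,000 passes to the siblings and their issue.
Counting each half-blood sibling's line as half a unit, there are 7/2 units in £1,505,000, so one unit is £430,000. Whole-blood lines (Xander, Matthias, and Harun) take £430,000 each; half-blood lines (Celia) take £215,000 each.
Xander's share (£430,000) is divided into 2 shares of £215,000: Bastian and Quilla each take £215,000.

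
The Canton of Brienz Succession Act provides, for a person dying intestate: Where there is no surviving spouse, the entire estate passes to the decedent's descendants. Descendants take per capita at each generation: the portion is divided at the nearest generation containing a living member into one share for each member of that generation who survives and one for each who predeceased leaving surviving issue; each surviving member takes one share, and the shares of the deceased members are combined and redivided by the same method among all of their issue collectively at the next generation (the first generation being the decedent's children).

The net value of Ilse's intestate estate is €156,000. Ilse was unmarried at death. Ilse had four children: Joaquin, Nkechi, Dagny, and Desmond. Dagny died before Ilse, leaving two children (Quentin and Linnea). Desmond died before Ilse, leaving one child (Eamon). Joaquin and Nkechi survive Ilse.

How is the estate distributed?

Joaquin: €39,000; Nkechi: €39,000; Quentin: €26,000; Linnea: €26,000; Eamon: €26,000

The entire €156,000 passes to the descendants.
That amount (€156,000) is divided at the children's generation into 4 shares of €39,000. Joaquin and Nkechi each take €39,000. The 2 shares of the deceased (Dagny and Desmond) are combined into a pool of €78,000.
That pool (€78,000) is divided at the grandchildren's generation equally among Quentin, Linnea, and Eamon: €26,000 each.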